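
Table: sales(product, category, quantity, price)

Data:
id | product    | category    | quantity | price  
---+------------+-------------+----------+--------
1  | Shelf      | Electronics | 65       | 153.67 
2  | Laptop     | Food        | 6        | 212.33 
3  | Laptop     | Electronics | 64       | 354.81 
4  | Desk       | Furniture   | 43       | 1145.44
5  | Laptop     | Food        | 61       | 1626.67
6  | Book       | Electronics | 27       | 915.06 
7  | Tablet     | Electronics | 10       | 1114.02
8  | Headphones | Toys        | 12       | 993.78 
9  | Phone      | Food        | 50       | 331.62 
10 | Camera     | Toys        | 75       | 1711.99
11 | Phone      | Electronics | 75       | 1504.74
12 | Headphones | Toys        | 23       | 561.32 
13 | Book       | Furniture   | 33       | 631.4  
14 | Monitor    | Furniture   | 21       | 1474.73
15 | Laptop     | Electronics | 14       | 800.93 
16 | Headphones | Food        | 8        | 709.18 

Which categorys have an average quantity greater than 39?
SELECT category, AVG(quantity)
FROM sales
GROUP BY category
HAVING AVG(quantity) > 39

Result:
  Electronics: avg=42.50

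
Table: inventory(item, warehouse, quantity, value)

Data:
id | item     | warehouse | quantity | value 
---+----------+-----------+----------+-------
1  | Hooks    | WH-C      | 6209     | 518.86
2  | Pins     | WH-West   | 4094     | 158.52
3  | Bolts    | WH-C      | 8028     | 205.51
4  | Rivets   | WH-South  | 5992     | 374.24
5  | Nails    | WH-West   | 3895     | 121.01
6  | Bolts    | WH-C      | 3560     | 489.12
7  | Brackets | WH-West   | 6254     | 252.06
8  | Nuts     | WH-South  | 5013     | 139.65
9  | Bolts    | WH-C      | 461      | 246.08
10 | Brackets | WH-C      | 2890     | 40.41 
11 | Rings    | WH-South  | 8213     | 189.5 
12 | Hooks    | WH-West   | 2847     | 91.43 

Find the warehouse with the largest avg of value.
SELECT warehouse, AVG(value) as val
FROM inventory
GROUP BY warehouse
ORDER BY val DESC
LIMIT 1

Result: WH-C with avg(value) = 300.00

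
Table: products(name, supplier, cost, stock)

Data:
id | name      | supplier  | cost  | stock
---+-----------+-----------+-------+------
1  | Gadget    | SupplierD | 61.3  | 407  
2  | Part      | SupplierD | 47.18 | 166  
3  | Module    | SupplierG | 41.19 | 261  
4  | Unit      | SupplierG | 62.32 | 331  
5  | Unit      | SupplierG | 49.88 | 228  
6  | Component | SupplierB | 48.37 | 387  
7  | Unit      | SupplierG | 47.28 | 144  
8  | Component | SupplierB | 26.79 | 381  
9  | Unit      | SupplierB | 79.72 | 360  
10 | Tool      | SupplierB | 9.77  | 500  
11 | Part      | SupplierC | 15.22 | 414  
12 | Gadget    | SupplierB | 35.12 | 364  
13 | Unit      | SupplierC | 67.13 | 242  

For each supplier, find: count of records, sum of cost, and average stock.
SELECT supplier,
       COUNT(*) as cnt,
       SUM(cost) as total_cost,
       AVG(stock) as avg_stock
FROM products
GROUP BY supplier

Result:
  SupplierB: 5 records, 199.77 total cost, 398.40 avg stock
  SupplierC: 2 records, 82.35 total cost, 328.00 avg stock
  SupplierD: 2 records, 108.48 total cost, 286.50 avg stock
  SupplierG: 4 records, 200.67 total cost, 241.00 avg stock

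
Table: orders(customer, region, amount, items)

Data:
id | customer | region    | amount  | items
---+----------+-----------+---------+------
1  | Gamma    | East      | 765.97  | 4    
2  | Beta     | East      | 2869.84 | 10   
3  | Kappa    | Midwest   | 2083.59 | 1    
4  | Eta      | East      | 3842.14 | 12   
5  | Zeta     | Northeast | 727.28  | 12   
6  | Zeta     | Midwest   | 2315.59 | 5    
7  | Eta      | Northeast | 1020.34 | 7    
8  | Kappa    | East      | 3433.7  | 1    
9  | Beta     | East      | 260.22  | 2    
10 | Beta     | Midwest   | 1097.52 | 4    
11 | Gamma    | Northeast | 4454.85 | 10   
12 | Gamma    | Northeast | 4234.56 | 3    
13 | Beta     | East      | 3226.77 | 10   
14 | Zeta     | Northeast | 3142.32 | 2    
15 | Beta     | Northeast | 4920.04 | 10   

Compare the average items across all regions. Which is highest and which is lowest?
SELECT region, AVG(items)
FROM orders
GROUP BY region
ORDER BY AVG(items)

All groups:
  Midwest: 3.33
  East: 6.50
  Northeast: 7.33

Highest: Northeast (7.33)
Lowest: Midwest (3.33)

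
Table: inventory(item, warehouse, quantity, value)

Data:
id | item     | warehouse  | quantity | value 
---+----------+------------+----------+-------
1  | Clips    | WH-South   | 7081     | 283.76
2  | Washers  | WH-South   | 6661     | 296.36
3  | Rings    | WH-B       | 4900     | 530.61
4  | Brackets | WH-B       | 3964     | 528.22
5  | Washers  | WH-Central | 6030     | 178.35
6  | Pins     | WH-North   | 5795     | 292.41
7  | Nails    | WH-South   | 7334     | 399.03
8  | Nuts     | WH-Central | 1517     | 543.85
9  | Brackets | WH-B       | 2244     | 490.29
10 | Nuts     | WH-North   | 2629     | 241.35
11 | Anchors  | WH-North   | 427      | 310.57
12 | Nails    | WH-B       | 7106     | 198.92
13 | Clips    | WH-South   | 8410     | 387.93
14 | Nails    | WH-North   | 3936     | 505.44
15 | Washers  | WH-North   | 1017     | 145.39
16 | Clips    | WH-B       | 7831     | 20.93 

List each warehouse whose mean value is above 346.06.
SELECT warehouse, AVG(value)
FROM inventory
GROUP BY warehouse
HAVING AVG(value) > 346.06

Result:
  WH-B: avg=353.79
  WH-Central: avg=361.10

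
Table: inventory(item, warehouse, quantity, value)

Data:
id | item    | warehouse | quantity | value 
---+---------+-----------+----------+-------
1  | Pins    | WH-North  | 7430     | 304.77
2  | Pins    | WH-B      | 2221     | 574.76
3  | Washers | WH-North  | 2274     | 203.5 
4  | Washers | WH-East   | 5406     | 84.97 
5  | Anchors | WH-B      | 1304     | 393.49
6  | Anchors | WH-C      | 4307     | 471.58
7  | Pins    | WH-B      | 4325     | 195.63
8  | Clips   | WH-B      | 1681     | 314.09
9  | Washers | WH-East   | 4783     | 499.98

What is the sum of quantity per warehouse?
SELECT warehouse, SUM(quantity) as result
FROM inventory
GROUP BY warehouse

Result:
  WH-B: 9531
  WH-C: 4307
  WH-East: 10189
  WH-North: 9704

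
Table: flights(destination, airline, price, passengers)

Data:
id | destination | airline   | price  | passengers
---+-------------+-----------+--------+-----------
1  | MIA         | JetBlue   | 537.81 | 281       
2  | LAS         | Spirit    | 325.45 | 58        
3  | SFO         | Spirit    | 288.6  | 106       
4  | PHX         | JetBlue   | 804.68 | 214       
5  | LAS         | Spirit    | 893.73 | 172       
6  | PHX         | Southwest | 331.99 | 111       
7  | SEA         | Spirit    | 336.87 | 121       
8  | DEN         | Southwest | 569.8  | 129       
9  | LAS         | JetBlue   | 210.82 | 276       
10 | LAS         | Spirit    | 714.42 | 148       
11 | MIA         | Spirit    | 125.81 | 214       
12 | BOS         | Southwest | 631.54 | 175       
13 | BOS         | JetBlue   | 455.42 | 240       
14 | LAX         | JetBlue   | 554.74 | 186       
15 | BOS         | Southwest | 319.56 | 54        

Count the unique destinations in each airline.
SELECT airline, COUNT(DISTINCT destination)
FROM flights
GROUP BY airline

Result:
  JetBlue: 5 distinct
  Southwest: 3 distinct
  Spirit: 4 distinct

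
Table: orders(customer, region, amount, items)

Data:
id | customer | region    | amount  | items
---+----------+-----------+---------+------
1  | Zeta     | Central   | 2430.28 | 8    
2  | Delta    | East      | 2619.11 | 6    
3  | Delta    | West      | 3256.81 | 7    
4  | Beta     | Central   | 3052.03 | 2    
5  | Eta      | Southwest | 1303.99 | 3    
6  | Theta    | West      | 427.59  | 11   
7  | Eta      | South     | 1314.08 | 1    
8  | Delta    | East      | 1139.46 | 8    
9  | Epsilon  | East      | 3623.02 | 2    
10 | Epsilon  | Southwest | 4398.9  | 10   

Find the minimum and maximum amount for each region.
SELECT region, MIN(amount), MAX(amount)
FROM orders
GROUP BY region

Result:
  Central: min=2430.28, max=3052.03
  East: min=1139.46, max=3623.02
  South: min=1314.08, max=1314.08
  Southwest: min=1303.99, max=4398.90
  West: min=427.59, max=3256.81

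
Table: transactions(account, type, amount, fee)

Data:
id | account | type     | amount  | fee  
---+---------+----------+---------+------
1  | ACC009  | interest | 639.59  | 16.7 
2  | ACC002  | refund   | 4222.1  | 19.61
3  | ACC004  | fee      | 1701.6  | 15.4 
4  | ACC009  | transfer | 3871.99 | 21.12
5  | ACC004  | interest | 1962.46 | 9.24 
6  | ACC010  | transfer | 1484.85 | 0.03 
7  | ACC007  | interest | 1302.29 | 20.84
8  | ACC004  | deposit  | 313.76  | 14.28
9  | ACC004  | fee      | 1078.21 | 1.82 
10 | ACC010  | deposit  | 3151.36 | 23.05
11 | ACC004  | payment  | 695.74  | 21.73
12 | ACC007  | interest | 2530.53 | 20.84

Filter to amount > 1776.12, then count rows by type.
SELECT type, COUNT(*)
FROM transactions
WHERE amount > 1776.12
GROUP BY type

Note: WHERE filters rows before grouping.

Result:
  deposit: 1
  interest: 2
  refund: 1
  transfer: 1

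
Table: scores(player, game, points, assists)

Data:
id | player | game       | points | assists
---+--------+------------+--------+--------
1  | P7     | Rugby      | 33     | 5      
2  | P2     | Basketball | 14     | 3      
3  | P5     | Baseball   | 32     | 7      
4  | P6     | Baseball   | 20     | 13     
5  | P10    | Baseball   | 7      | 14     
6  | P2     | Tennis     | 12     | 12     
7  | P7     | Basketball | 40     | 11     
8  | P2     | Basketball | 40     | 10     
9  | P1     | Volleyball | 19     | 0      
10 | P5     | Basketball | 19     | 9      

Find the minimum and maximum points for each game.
SELECT game, MIN(points), MAX(points)
FROM scores
GROUP BY game

Result:
  Baseball: min=7, max=32
  Basketball: min=14, max=40
  Rugby: min=33, max=33
  Tennis: min=12, max=12
  Volleyball: min=19, max=19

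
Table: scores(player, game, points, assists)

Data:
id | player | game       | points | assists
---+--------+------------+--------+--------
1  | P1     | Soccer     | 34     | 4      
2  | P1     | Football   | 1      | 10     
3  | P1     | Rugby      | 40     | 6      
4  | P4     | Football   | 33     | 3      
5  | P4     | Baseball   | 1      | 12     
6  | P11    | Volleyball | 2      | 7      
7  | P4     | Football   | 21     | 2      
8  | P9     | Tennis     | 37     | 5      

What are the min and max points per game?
SELECT game, MIN(points), MAX(points)
FROM scores
GROUP BY game

Result:
  Baseball: min=1, max=1
  Football: min=1, max=33
  Rugby: min=40, max=40
  Soccer: min=34, max=34
  Tennis: min=37, max=37
  Volleyball: min=2, max=2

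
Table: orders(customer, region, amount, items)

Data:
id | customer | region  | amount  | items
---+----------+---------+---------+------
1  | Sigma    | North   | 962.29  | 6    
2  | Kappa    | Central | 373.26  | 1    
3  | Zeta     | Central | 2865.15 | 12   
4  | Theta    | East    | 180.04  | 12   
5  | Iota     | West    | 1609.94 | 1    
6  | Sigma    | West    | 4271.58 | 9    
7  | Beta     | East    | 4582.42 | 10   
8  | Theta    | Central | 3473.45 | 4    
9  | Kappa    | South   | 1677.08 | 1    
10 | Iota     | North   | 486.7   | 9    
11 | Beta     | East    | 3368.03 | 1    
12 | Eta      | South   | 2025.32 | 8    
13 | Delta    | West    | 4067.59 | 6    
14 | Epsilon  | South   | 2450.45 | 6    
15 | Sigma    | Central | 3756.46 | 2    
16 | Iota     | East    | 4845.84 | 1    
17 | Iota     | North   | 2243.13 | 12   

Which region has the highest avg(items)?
SELECT region, AVG(items) as val
FROM orders
GROUP BY region
ORDER BY val DESC
LIMIT 1

Result: North with avg(items) = 9.00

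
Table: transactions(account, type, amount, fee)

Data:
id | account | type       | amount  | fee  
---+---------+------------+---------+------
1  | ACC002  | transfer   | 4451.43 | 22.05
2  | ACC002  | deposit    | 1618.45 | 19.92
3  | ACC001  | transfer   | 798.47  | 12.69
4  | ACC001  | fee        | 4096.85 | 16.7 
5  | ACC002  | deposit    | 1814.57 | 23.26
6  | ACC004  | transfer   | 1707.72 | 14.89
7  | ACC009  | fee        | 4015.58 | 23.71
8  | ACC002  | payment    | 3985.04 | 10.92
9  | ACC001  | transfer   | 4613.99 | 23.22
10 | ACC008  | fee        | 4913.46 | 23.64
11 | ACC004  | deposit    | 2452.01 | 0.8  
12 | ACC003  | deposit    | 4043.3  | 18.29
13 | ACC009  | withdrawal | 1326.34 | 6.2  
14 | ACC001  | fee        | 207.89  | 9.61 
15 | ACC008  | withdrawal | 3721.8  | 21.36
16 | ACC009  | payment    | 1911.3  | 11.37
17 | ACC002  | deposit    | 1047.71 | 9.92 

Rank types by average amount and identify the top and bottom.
SELECT type, AVG(amount)
FROM transactions
GROUP BY type
ORDER BY AVG(amount)

All groups:
  deposit: 2195.21
  withdrawal: 2524.07
  transfer: 2892.90
  payment: 2948.17
  fee: 3308.45

Highest: fee (3308.45)
Lowest: deposit (2195.21)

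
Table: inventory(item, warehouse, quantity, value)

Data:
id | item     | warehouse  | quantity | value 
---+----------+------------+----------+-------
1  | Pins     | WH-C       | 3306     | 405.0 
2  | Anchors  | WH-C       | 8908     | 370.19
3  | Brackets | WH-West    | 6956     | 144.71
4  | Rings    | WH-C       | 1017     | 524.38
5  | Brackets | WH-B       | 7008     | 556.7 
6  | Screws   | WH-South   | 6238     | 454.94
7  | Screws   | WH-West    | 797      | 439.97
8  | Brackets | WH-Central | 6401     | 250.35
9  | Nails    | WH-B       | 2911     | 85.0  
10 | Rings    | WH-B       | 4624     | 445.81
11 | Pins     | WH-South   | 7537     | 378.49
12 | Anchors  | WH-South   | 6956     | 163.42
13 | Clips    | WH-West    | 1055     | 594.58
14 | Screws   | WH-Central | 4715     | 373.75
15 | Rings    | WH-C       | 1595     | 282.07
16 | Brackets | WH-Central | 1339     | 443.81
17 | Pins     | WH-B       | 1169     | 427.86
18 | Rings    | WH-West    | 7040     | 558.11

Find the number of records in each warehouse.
SELECT warehouse, COUNT(*) as count
FROM inventory
GROUP BY warehouse

Result:
  WH-B: 4
  WH-C: 4
  WH-Central: 3
  WH-South: 3
  WH-West: 4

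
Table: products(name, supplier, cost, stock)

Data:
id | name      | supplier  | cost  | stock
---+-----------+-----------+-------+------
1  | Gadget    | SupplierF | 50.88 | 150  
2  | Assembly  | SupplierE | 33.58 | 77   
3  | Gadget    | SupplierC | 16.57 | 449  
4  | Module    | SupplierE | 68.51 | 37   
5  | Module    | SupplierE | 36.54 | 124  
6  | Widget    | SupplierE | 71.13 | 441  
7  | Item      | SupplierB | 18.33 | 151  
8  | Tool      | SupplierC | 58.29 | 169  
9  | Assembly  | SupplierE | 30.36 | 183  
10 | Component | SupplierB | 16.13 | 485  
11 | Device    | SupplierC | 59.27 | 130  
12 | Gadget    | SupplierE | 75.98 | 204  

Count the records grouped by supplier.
SELECT supplier, COUNT(*) as count
FROM products
GROUP BY supplier

Result:
  SupplierB: 2
  SupplierC: 3
  SupplierE: 6
  SupplierF: 1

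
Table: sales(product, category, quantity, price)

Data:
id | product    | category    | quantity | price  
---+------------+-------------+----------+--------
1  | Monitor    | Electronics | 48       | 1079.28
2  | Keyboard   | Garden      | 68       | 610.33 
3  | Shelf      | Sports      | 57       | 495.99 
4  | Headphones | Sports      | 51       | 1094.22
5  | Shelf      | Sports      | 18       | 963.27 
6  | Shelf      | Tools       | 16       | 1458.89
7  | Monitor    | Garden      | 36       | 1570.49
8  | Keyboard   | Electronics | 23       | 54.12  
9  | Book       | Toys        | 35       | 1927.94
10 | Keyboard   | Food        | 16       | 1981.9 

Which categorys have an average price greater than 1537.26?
SELECT category, AVG(price)
FROM sales
GROUP BY category
HAVING AVG(price) > 1537.26

Result:
  Food: avg=1981.90
  Toys: avg=1927.94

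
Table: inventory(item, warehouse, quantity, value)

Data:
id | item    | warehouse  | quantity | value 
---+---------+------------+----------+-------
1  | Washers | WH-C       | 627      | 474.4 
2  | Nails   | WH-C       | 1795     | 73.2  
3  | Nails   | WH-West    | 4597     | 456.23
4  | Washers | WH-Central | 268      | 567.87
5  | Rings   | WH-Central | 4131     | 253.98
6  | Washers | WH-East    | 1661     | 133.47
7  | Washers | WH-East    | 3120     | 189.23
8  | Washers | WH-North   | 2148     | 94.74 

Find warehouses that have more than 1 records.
SELECT warehouse, COUNT(*) as cnt
FROM inventory
GROUP BY warehouse
HAVING COUNT(*) > 1

Result:
  WH-C: 2
  WH-Central: 2
  WH-East: 2

Note: HAVING filters groups after aggregation, WHERE filters rows before.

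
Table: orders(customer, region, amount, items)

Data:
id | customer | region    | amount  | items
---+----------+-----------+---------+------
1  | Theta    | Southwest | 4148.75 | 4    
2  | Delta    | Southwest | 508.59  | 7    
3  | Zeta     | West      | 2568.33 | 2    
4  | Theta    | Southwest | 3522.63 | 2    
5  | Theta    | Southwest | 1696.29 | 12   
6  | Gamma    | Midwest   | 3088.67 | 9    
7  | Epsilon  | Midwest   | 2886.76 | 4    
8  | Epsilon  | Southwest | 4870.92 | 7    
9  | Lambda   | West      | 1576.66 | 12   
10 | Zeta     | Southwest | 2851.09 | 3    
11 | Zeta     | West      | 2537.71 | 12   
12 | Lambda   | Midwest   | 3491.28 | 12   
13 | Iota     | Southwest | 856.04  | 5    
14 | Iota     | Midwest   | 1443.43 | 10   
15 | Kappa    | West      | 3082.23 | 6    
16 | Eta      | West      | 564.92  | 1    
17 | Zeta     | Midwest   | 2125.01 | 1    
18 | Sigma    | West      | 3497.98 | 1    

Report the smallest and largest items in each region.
SELECT region, MIN(items), MAX(items)
FROM orders
GROUP BY region

Result:
  Midwest: min=1, max=12
  Southwest: min=2, max=12
  West: min=1, max=12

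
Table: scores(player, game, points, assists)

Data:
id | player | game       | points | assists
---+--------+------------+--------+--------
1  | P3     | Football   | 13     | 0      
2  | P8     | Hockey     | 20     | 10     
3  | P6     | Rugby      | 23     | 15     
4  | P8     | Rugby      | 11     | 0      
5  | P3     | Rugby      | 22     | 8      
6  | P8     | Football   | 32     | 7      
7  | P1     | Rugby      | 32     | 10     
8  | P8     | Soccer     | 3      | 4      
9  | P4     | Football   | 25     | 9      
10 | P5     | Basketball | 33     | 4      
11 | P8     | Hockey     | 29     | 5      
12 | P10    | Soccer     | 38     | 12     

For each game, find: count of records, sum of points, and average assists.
SELECT game,
       COUNT(*) as cnt,
       SUM(points) as total_points,
       AVG(assists) as avg_assists
FROM scores
GROUP BY game

Result:
  Basketball: 1 records, 33 total points, 4.00 avg assists
  Football: 3 records, 70 total points, 5.33 avg assists
  Hockey: 2 records, 49 total points, 7.50 avg assists
  Rugby: 4 records, 88 total points, 8.25 avg assists
  Soccer: 2 records, 41 total points, 8.00 avg assists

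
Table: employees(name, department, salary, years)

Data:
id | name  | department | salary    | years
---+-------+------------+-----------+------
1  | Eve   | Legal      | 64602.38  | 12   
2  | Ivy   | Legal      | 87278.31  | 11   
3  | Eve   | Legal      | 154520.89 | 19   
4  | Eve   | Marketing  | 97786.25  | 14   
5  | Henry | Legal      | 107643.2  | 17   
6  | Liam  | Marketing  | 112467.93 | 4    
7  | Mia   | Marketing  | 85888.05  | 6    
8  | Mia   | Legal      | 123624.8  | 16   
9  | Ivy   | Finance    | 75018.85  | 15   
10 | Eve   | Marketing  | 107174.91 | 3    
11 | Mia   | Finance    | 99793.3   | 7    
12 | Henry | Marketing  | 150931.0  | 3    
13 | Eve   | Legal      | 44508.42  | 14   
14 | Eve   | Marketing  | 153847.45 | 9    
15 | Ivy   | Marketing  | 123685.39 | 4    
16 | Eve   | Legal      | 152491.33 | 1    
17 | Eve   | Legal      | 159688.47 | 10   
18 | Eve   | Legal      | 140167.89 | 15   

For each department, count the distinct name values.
SELECT department, COUNT(DISTINCT name)
FROM employees
GROUP BY department

Result:
  Finance: 2 distinct
  Legal: 4 distinct
  Marketing: 5 distinct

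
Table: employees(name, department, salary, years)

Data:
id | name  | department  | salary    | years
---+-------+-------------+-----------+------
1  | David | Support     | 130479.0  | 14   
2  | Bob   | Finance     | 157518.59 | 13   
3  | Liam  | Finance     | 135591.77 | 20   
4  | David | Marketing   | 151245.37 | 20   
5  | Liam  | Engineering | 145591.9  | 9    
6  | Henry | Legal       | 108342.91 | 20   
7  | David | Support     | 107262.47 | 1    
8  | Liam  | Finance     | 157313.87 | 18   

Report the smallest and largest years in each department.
SELECT department, MIN(years), MAX(years)
FROM employees
GROUP BY department

Result:
  Engineering: min=9, max=9
  Finance: min=13, max=20
  Legal: min=20, max=20
  Marketing: min=20, max=20
  Support: min=1, max=14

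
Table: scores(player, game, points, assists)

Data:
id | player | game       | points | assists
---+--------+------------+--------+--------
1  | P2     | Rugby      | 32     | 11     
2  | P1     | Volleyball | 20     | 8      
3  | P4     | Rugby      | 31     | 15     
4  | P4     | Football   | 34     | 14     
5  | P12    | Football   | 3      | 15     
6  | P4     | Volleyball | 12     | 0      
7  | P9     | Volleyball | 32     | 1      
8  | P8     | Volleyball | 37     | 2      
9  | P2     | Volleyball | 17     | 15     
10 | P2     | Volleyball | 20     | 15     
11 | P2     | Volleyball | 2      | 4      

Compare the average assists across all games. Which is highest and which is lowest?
SELECT game, AVG(assists)
FROM scores
GROUP BY game
ORDER BY AVG(assists)

All groups:
  Volleyball: 6.43
  Rugby: 13.00
  Football: 14.50

Highest: Football (14.50)
Lowest: Volleyball (6.43)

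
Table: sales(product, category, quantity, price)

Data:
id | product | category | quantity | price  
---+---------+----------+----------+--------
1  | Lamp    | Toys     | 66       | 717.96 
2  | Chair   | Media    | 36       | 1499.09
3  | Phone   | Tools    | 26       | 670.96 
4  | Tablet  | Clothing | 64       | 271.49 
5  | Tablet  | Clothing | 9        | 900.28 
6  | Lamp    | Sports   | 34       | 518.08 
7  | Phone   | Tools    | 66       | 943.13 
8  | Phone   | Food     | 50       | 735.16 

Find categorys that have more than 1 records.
SELECT category, COUNT(*) as cnt
FROM sales
GROUP BY category
HAVING COUNT(*) > 1

Result:
  Clothing: 2
  Tools: 2

Note: HAVING filters groups after aggregation, WHERE filters rows before.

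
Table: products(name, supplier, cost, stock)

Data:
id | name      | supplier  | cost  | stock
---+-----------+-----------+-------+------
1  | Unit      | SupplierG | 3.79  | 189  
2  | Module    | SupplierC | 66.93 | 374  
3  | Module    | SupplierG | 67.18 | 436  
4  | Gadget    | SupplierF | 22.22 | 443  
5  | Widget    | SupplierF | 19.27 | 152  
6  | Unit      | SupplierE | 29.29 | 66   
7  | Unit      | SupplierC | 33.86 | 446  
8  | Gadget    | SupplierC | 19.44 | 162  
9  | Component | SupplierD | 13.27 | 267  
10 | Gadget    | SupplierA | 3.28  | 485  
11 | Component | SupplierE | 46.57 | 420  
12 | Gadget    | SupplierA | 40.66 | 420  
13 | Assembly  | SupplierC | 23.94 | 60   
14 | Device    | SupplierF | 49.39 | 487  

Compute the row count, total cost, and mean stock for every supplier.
SELECT supplier,
       COUNT(*) as cnt,
       SUM(cost) as total_cost,
       AVG(stock) as avg_stock
FROM products
GROUP BY supplier

Result:
  SupplierA: 2 records, 43.94 total cost, 452.50 avg stock
  SupplierC: 4 records, 144.17 total cost, 260.50 avg stock
  SupplierD: 1 records, 13.27 total cost, 267.00 avg stock
  SupplierE: 2 records, 75.86 total cost, 243.00 avg stock
  SupplierF: 3 records, 90.88 total cost, 360.67 avg stock
  SupplierG: 2 records, 70.97 total cost, 312.50 avg stock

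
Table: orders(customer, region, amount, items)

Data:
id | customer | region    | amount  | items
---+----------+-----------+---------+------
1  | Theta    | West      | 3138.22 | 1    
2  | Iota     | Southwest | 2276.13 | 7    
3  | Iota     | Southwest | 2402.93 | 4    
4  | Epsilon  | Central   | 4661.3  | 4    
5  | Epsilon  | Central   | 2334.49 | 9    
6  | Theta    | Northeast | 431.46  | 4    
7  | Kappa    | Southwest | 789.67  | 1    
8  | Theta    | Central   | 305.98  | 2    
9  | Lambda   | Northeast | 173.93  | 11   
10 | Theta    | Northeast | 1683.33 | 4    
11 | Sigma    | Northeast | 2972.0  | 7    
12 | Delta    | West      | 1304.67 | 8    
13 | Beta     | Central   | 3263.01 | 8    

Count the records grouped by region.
SELECT region, COUNT(*) as count
FROM orders
GROUP BY region

Result:
  Central: 4
  Northeast: 4
  Southwest: 3
  West: 2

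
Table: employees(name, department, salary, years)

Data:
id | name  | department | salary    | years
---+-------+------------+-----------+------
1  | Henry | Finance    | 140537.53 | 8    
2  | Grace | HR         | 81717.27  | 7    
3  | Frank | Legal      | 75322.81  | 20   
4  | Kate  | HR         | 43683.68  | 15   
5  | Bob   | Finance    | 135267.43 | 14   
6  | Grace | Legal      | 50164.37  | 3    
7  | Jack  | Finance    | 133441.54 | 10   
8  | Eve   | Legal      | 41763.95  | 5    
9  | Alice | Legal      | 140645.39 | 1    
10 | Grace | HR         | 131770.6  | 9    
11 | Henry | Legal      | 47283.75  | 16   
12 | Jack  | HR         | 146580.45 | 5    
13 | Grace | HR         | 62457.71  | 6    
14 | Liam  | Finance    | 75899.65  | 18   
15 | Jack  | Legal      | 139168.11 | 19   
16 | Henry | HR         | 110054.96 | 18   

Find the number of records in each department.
SELECT department, COUNT(*) as count
FROM employees
GROUP BY department

Result:
  Finance: 4
  HR: 6
  Legal: 6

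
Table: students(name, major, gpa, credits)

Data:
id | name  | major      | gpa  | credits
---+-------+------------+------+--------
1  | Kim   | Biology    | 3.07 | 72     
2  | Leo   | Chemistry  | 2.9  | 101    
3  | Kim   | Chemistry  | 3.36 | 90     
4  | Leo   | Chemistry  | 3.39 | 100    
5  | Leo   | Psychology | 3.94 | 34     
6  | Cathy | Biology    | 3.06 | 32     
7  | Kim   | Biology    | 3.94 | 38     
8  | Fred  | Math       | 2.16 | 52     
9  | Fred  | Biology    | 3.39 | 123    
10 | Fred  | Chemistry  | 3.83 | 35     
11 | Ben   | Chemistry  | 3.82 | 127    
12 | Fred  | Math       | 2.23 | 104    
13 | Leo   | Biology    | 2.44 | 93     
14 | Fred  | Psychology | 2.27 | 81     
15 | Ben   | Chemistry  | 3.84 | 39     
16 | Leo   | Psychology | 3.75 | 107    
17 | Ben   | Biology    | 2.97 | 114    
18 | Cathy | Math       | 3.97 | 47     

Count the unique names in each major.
SELECT major, COUNT(DISTINCT name)
FROM students
GROUP BY major

Result:
  Biology: 5 distinct
  Chemistry: 4 distinct
  Math: 2 distinct
  Psychology: 2 distinct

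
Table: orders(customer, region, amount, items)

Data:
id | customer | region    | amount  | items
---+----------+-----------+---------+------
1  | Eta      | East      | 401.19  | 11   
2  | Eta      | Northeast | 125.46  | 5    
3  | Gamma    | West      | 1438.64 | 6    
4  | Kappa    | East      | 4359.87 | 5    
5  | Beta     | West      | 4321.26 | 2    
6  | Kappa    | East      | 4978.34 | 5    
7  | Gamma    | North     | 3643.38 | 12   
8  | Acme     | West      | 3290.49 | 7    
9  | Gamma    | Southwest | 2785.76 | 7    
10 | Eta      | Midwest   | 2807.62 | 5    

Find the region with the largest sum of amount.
SELECT region, SUM(amount) as val
FROM orders
GROUP BY region
ORDER BY val DESC
LIMIT 1

Result: East with sum(amount) = 9739.40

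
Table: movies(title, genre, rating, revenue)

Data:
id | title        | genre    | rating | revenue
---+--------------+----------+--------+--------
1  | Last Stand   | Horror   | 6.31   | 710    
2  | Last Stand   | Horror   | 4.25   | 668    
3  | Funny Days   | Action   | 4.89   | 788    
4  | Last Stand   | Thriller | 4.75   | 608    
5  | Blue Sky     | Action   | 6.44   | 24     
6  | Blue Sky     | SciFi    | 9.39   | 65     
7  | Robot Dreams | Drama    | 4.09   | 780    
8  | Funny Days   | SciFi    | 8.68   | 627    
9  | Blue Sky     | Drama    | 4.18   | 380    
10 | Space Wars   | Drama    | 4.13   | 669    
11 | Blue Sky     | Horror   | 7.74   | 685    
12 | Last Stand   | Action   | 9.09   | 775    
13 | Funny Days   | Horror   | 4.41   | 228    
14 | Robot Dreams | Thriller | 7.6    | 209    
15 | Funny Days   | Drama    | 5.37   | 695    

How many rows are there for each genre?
SELECT genre, COUNT(*) as count
FROM movies
GROUP BY genre

Result:
  Action: 3
  Drama: 4
  Horror: 4
  SciFi: 2
  Thriller: 2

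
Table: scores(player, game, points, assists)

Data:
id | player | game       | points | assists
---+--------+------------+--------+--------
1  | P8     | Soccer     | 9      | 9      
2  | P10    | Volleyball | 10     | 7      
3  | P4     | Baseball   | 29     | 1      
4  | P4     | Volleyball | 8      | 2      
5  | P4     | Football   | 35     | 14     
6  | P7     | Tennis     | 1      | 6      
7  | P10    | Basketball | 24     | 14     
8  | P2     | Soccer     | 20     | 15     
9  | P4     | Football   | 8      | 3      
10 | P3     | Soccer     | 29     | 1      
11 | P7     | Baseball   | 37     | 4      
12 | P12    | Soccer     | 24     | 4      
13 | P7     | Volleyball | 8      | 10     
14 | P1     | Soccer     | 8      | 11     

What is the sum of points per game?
SELECT game, SUM(points) as result
FROM scores
GROUP BY game

Result:
  Baseball: 66
  Basketball: 24
  Football: 43
  Soccer: 90
  Tennis: 1
  Volleyball: 26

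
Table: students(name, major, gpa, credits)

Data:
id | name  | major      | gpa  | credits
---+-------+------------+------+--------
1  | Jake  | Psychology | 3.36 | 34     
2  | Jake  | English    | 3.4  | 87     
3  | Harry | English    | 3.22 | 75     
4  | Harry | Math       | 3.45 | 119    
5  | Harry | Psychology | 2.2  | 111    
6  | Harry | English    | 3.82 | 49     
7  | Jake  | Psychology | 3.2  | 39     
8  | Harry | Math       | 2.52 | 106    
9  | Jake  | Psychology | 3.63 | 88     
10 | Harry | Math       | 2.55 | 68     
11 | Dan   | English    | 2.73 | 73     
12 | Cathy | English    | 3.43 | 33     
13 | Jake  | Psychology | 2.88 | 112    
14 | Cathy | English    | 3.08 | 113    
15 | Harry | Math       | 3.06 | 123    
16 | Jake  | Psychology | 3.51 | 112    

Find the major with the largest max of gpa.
SELECT major, MAX(gpa) as val
FROM students
GROUP BY major
ORDER BY val DESC
LIMIT 1

Result: English with max(gpa) = 3.82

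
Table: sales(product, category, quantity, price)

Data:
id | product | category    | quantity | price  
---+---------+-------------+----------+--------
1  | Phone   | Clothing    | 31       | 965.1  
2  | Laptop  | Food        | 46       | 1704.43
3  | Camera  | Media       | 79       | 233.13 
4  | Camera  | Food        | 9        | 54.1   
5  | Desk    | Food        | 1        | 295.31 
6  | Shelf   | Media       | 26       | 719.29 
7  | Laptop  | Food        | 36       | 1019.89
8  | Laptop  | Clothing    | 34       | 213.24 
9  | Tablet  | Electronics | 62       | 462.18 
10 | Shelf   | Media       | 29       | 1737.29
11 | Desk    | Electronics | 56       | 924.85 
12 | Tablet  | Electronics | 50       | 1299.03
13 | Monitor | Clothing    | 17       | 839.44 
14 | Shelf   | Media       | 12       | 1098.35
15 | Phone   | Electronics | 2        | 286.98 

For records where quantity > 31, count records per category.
SELECT category, COUNT(*)
FROM sales
WHERE quantity > 31
GROUP BY category

Note: WHERE filters rows before grouping.

Result:
  Clothing: 1
  Electronics: 3
  Food: 2
  Media: 1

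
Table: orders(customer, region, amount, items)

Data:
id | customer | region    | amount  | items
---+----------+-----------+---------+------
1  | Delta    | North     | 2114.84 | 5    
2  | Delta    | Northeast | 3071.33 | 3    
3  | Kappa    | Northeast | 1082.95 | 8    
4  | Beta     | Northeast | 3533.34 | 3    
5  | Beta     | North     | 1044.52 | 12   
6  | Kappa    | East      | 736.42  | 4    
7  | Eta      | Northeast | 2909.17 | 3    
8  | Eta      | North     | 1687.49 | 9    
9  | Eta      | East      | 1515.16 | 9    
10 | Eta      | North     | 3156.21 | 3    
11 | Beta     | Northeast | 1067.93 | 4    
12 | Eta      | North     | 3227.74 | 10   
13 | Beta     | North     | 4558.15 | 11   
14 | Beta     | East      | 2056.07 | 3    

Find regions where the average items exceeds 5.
SELECT region, AVG(items)
FROM orders
GROUP BY region
HAVING AVG(items) > 5

Result:
  East: avg=5.33
  North: avg=8.33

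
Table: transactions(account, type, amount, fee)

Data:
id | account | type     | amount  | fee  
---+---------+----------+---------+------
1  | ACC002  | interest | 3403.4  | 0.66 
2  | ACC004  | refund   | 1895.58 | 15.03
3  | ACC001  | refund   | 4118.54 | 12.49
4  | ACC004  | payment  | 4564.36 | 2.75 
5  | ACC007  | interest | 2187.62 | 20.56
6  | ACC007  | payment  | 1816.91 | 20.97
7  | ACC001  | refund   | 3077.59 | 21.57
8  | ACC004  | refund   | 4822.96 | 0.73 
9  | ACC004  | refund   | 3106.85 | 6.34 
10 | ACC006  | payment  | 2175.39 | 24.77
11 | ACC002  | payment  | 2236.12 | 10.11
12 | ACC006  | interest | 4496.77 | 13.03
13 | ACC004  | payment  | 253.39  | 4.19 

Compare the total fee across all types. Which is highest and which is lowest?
SELECT type, SUM(fee)
FROM transactions
GROUP BY type
ORDER BY SUM(fee)

All groups:
  interest: 34.25
  refund: 56.16
  payment: 62.79

Highest: payment (62.79)
Lowest: interest (34.25)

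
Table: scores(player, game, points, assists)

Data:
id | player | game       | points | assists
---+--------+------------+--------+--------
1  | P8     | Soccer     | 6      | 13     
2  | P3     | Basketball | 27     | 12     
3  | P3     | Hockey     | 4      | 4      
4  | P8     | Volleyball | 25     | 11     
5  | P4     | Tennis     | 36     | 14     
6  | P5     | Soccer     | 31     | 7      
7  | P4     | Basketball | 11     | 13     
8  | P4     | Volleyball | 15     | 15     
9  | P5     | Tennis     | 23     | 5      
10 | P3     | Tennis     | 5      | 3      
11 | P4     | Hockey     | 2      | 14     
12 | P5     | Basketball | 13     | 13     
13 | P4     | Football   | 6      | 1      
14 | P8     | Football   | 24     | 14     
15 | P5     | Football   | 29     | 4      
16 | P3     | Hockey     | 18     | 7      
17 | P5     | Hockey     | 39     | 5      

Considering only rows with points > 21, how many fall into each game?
SELECT game, COUNT(*)
FROM scores
WHERE points > 21
GROUP BY game

Note: WHERE filters rows before grouping.

Result:
  Basketball: 1
  Football: 2
  Hockey: 1
  Soccer: 1
  Tennis: 2
  Volleyball: 1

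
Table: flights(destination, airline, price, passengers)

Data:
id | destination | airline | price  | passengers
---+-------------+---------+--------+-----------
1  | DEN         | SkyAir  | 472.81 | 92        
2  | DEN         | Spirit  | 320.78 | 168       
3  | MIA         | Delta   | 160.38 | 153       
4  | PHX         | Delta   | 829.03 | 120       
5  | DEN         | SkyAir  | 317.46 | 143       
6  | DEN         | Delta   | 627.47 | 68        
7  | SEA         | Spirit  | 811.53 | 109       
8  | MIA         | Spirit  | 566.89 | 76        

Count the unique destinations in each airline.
SELECT airline, COUNT(DISTINCT destination)
FROM flights
GROUP BY airline

Result:
  Delta: 3 distinct
  SkyAir: 1 distinct
  Spirit: 3 distinct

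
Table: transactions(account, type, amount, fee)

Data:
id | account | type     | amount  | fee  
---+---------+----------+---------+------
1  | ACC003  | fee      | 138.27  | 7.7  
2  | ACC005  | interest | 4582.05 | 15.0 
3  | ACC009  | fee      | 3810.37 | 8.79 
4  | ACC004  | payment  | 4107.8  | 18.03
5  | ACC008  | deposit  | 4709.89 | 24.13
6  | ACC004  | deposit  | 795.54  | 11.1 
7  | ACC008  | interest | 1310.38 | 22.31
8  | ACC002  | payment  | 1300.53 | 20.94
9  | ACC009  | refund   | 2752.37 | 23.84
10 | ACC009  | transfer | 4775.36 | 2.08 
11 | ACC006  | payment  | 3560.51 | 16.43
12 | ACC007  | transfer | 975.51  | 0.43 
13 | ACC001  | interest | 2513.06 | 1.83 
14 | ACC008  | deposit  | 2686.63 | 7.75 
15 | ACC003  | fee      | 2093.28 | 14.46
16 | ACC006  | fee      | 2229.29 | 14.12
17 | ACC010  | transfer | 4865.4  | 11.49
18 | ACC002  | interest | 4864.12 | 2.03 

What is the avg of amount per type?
SELECT type, AVG(amount) as result
FROM transactions
GROUP BY type

Result:
  deposit: 2730.69
  fee: 2067.80
  interest: 3317.40
  payment: 2989.61
  refund: 2752.37
  transfer: 3538.76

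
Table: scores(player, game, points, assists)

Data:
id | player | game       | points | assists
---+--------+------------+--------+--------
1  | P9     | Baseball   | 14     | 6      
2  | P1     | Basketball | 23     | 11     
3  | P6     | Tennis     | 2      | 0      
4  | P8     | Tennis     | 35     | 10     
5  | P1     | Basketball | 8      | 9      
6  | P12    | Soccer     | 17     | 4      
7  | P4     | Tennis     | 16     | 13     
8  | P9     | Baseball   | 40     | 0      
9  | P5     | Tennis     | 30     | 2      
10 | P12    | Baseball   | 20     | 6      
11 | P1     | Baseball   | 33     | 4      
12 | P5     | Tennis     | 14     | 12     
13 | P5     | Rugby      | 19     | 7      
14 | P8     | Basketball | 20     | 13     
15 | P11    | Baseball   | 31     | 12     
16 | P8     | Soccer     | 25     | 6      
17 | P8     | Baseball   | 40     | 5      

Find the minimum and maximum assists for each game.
SELECT game, MIN(assists), MAX(assists)
FROM scores
GROUP BY game

Result:
  Baseball: min=0, max=12
  Basketball: min=9, max=13
  Rugby: min=7, max=7
  Soccer: min=4, max=6
  Tennis: min=0, max=13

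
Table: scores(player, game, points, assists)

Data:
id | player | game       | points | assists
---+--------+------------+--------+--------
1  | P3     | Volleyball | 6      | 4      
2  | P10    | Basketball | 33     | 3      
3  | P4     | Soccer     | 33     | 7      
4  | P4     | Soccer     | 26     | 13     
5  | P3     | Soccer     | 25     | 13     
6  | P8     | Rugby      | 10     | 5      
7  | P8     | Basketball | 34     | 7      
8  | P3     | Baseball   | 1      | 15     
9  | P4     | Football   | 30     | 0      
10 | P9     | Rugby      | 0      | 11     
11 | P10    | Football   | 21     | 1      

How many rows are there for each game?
SELECT game, COUNT(*) as count
FROM scores
GROUP BY game

Result:
  Baseball: 1
  Basketball: 2
  Football: 2
  Rugby: 2
  Soccer: 3
  Volleyball: 1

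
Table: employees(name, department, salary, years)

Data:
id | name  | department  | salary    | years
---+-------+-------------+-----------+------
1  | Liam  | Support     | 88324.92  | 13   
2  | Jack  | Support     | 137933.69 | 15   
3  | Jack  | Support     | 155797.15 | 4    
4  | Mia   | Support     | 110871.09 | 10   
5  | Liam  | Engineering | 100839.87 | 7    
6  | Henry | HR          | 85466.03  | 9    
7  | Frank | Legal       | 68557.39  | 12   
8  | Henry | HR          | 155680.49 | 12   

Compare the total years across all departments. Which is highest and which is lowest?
SELECT department, SUM(years)
FROM employees
GROUP BY department
ORDER BY SUM(years)

All groups:
  Engineering: 7
  Legal: 12
  HR: 21
  Support: 42

Highest: Support (42)
Lowest: Engineering (7)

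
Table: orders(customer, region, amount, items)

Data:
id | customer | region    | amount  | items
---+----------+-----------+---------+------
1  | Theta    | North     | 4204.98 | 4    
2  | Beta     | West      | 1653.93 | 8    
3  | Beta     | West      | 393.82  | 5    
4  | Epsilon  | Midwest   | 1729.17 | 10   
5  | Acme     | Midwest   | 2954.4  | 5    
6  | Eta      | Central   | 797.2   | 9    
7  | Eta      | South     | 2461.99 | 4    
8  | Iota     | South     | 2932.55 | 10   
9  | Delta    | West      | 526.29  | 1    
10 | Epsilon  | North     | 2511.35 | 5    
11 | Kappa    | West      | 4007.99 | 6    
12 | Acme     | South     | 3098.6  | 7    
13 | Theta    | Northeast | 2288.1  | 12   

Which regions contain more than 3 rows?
SELECT region, COUNT(*) as cnt
FROM orders
GROUP BY region
HAVING COUNT(*) > 3

Result:
  West: 4

Note: HAVING filters groups after aggregation, WHERE filters rows before.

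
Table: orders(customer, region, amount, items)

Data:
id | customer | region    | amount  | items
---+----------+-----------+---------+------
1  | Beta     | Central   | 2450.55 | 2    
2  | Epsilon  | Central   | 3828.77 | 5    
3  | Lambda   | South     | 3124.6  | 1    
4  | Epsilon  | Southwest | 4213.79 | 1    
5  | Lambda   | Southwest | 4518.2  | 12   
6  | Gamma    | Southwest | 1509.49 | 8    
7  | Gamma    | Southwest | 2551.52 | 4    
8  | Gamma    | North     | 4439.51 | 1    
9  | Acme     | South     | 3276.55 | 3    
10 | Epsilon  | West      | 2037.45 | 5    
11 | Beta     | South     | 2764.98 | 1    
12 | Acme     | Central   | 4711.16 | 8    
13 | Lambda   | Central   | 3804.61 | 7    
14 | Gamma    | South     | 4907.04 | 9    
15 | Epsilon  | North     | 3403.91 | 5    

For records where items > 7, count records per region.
SELECT region, COUNT(*)
FROM orders
WHERE items > 7
GROUP BY region

Note: WHERE filters rows before grouping.

Result:
  Central: 1
  South: 1
  Southwest: 2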